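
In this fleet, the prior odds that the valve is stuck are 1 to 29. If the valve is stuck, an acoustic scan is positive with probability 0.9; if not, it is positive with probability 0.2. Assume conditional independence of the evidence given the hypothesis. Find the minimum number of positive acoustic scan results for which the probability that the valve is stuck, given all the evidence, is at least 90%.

Prior odds = 1/29.
Likelihood ratio of a positive = 0.9/0.2 = 4.5.
Target posterior odds = 0.9/0.1 = 9.
Need (1/29) × 4.5ⁿ ≥ 9, i.e. 4.5ⁿ ≥ 261.
4.5³ = 91.125 falls short of 261 but 4.5⁴ = 410.0625 reaches it, so n = 4.

4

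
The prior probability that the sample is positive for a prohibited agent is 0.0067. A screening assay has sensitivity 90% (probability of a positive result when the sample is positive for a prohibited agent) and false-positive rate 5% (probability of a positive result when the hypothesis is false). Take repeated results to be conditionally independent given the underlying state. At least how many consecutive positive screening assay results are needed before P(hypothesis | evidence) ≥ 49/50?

Prior odds: 0.0067 ÷ 0.9933 = 67/9933.
Likelihood ratio of a positive result = 0.9/0.05 = 18.
Target posterior odds = 0.98/0.02 = 49.
Need (67/9933) × 18ⁿ ≥ 49, i.e. 18ⁿ ≥ 486717/67.
18³ = 5832 falls short of 486717/67 but 18⁴ = 104976 reaches it, so n = 4.

4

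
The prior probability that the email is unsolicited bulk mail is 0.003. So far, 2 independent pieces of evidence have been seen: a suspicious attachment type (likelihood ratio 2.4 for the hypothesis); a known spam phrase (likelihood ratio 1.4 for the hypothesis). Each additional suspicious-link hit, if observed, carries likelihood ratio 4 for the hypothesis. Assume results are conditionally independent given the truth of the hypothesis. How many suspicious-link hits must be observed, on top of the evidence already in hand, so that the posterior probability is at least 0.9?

5

Prior odds = 0.003/0.997 = 3/997.
Combined Bayes factor of the evidence already in hand = 2.4 × 1.4 = 3.36.
Odds after that evidence = (3/997) × 3.36 = 252/24925.
Target odds = 0.9/0.1 = 9.
Need 4ⁿ ≥ 9 ÷ (252/24925) = 24925/28.
4⁴ = 256 falls short of 24925/28 but 4⁵ = 1024 reaches it, so n = 5.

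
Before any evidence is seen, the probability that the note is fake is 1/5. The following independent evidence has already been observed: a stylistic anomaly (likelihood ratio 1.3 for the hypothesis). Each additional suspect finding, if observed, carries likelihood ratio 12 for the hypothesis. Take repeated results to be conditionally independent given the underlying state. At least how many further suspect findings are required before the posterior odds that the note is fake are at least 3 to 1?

Prior odds = 0.2/0.8 = 0.25.
Bayes factor of the evidence already in hand = 1.3.
Odds after that evidence = 0.25 × 1.3 = 0.325.
Target odds = 3.
Need 12ⁿ ≥ 3 ÷ 0.325 = 120/13.
12¹ = 12, which meets the required 120/13; so n = 1.

1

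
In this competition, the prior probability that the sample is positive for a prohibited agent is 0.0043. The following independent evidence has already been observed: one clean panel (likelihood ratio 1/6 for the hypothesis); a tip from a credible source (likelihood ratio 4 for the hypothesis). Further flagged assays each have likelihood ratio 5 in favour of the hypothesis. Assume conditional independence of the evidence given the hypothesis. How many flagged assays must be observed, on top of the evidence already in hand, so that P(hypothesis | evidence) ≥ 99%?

7

Prior odds = 0.0043/0.9957 = 43/9957.
Combined Bayes factor of the evidence already in hand = (1/6) × 4 = 2/3.
Odds after that evidence = (43/9957) × 2/3 = 86/29871.
Target odds = 0.99/0.01 = 99.
Need 5ⁿ ≥ 99 ÷ (86/29871) = 2957229/86.
5⁶ = 15625 falls short of 2957229/86 but 5⁷ = 78125 reaches it, so n = 7.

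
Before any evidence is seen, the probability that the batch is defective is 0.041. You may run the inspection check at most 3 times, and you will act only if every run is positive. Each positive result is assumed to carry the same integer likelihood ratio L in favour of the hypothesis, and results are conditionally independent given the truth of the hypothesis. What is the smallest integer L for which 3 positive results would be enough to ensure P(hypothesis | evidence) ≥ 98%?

11

Prior odds = 0.041/0.959 = 41/959.
Target odds = 0.98/0.02 = 49.
Need L³ ≥ 49 ÷ (41/959) = 46991/41.
10³ = 1000 < 46991/41 ≤ 1331 = 11³, so L = 11.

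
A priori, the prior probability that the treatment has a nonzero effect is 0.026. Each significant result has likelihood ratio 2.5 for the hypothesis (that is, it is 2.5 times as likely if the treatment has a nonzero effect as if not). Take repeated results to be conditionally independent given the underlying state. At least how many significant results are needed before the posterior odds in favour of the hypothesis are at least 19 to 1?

8

Prior odds = 0.026/0.974 = 13/487.
Likelihood ratio per significant result = 2.5.
Target odds = 19.
Require 2.5ⁿ ≥ 19 ÷ (13/487) = 9253/13.
2.5⁷ = 610.3515625 falls short of 9253/13 but 2.5⁸ = 390625/256 reaches it, so n = 8.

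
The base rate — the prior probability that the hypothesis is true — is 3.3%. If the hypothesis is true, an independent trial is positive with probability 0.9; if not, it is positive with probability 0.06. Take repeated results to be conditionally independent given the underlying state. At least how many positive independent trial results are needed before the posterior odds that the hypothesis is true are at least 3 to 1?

Prior odds: 0.033 ÷ 0.967 = 33/967.
Likelihood ratio of a positive = 0.9/0.06 = 15.
Target odds = 3.
Need (33/967) × 15ⁿ ≥ 3, i.e. 15ⁿ ≥ 967/11.
15¹ = 15 falls short of 967/11 but 15² = 225 reaches it, so n = 2.

2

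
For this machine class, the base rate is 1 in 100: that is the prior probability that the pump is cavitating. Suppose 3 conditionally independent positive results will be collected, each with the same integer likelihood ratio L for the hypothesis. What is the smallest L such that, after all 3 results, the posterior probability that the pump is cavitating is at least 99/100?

22

Prior odds = 0.01/0.99 = 1/99.
Target odds = 0.99/0.01 = 99.
Need L³ ≥ 99 ÷ (1/99) = 9801.
21³ = 9261 < 9801 ≤ 10648 = 22³, so L = 22.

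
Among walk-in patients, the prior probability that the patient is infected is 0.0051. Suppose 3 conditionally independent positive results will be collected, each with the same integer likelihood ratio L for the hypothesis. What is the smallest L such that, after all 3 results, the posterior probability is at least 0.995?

Prior odds = 0.0051/0.9949 = 51/9949.
Target odds = 0.995/0.005 = 199.
Need L³ ≥ 199 ÷ (51/9949) = 1979851/51.
33³ = 35937 < 1979851/51 ≤ 39304 = 34³, so L = 34.

34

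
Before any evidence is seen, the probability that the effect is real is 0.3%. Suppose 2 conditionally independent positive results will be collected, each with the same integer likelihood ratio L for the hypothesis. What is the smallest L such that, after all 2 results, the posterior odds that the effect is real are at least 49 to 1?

128

Prior odds = 0.003/0.997 = 3/997.
Target odds = 49.
Need L² ≥ 49 ÷ (3/997) = 48853/3.
127² = 16129 < 48853/3 ≤ 16384 = 128², so L = 128.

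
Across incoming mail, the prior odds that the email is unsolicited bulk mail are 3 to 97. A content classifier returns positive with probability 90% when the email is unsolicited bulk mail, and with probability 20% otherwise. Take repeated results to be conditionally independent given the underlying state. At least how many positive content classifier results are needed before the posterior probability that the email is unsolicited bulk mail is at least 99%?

Prior odds = 3/97.
Likelihood ratio of a positive result = 0.9/0.2 = 4.5.
Target posterior odds = 0.99/0.01 = 99.
Require 4.5ⁿ ≥ 99 ÷ (3/97) = 3201.
4.5⁵ = 1845.28125 falls short of 3201 but 4.5⁶ = 8303.765625 reaches it, so n = 6.

6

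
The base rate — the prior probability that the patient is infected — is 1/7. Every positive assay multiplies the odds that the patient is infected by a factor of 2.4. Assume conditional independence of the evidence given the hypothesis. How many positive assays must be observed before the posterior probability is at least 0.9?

5

Prior odds = (1/7)/(6/7) = 1/6.
Likelihood ratio per positive assay = 2.4.
Target posterior odds = 0.9/0.1 = 9.
Need (1/6) × 2.4ⁿ ≥ 9, i.e. 2.4ⁿ ≥ 54.
2.4⁴ = 33.1776 falls short of 54 but 2.4⁵ = 79.62624 reaches it, so n = 5.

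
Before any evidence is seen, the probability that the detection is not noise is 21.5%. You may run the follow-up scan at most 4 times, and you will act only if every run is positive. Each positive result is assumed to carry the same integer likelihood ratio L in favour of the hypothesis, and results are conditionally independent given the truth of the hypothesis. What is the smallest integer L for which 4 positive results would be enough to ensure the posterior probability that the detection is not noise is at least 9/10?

3

Prior odds = 0.215/0.785 = 43/157.
Target odds = 0.9/0.1 = 9.
Need L⁴ ≥ 9 ÷ (43/157) = 1413/43.
2⁴ = 16 < 1413/43 ≤ 81 = 3⁴, so L = 3.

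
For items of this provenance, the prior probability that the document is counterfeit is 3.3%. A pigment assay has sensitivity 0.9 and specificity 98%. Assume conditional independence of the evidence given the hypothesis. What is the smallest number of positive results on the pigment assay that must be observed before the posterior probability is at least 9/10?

2

Prior odds = 0.033/0.967 = 33/967.
False-positive rate = 1 − 0.98 = 0.02; likelihood ratio of a positive = 0.9/0.02 = 45.
Target odds: 0.9 ÷ 0.1 = 9.
Require 45ⁿ ≥ 9 ÷ (33/967) = 2901/11.
45¹ = 45 falls short of 2901/11 but 45² = 2025 reaches it, so n = 2.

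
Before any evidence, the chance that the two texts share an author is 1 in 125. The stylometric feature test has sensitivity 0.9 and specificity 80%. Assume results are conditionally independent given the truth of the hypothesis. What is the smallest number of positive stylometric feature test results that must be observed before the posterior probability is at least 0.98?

Prior odds: 0.008 ÷ 0.992 = 1/124.
False-positive rate = 1 − 0.8 = 0.2; likelihood ratio of a positive = 0.9/0.2 = 4.5.
Target odds: 0.98 ÷ 0.02 = 49.
Require 4.5ⁿ ≥ 49 ÷ (1/124) = 6076.
4.5⁵ = 1845.28125 falls short of 6076 but 4.5⁶ = 8303.765625 reaches it, so n = 6.

6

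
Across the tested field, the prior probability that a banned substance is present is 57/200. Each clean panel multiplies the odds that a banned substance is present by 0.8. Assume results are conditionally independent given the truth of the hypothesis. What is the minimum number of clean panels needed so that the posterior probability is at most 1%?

17

Prior odds: 0.285 ÷ 0.715 = 57/143.
Likelihood ratio per clean panel = 0.8.
Target posterior odds = 0.01/0.99 = 1/99.
Need (57/143) × 0.8ⁿ ≤ 1/99, i.e. 0.8ⁿ ≤ 13/513.
0.8¹⁶ ≈0.0281475 is still above 13/513 but 0.8¹⁷ ≈0.022518 is at or below it, so n = 17.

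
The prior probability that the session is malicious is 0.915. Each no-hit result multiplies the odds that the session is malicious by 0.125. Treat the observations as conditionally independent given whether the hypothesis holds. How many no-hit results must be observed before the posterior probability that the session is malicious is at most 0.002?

Prior odds = 0.915/0.085 = 183/17.
Likelihood ratio per no-hit result = 0.125.
Target odds: 0.002 ÷ 0.998 = 1/499.
Require 0.125ⁿ ≤ 1/499 ÷ (183/17) = 17/91317.
0.125⁴ = 1/4096 is still above 17/91317 but 0.125⁵ = 1/32768 is at or below it, so n = 5.

5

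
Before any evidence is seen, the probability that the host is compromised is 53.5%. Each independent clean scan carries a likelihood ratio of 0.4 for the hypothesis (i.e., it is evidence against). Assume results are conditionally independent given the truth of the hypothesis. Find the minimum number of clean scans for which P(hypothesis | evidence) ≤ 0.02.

Prior odds = 0.535/0.465 = 107/93.
Likelihood ratio per clean scan = 0.4.
Target odds: 0.02 ÷ 0.98 = 1/49.
Require 0.4ⁿ ≤ 1/49 ÷ (107/93) = 93/5243.
0.4⁴ = 0.0256 is still above 93/5243 but 0.4⁵ = 0.01024 is at or below it, so n = 5.

5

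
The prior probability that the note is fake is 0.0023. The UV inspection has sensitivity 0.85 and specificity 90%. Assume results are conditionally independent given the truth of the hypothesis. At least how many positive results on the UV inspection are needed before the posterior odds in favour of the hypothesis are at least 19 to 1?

5

Prior odds: 0.0023 ÷ 0.9977 = 23/9977.
False-positive rate = 1 − 0.9 = 0.1; likelihood ratio of a positive = 0.85/0.1 = 8.5.
Target odds = 19.
Need (23/9977) × 8.5ⁿ ≥ 19, i.e. 8.5ⁿ ≥ 189563/23.
8.5⁴ = 5220.0625 falls short of 189563/23 but 8.5⁵ = 44370.53125 reaches it, so n = 5.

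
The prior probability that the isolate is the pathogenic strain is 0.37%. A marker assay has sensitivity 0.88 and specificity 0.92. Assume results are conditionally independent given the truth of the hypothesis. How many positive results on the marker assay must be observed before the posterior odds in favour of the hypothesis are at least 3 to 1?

Prior odds = 0.0037/0.9963 = 37/9963.
False-positive rate = 1 − 0.92 = 0.08; likelihood ratio of a positive = 0.88/0.08 = 11.
Target odds = 3.
Need (37/9963) × 11ⁿ ≥ 3, i.e. 11ⁿ ≥ 29889/37.
11² = 121 falls short of 29889/37 but 11³ = 1331 reaches it, so n = 3.

3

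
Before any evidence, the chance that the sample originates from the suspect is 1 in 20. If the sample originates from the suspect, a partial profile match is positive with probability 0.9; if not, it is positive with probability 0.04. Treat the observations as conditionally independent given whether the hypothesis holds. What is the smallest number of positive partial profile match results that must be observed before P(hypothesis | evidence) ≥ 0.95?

Prior odds: 0.05 ÷ 0.95 = 1/19.
Likelihood ratio of a positive = 0.9/0.04 = 22.5.
Target posterior odds = 0.95/0.05 = 19.
Require 22.5ⁿ ≥ 19 ÷ (1/19) = 361.
22.5¹ = 22.5 falls short of 361 but 22.5² = 506.25 reaches it, so n = 2.

2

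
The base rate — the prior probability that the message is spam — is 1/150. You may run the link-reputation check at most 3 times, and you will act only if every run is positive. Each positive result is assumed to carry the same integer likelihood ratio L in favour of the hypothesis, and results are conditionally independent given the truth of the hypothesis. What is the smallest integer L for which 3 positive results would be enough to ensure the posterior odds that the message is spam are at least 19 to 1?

15

Prior odds = (1/150)/(149/150) = 1/149.
Target odds = 19.
Need L³ ≥ 19 ÷ (1/149) = 2831.
14³ = 2744 < 2831 ≤ 3375 = 15³, so L = 15.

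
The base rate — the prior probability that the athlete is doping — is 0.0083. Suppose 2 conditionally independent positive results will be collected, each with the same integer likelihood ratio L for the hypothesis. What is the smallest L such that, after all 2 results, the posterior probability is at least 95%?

48

Prior odds = 0.0083/0.9917 = 83/9917.
Target odds = 0.95/0.05 = 19.
Need L² ≥ 19 ÷ (83/9917) = 188423/83.
47² = 2209 < 188423/83 ≤ 2304 = 48², so L = 48.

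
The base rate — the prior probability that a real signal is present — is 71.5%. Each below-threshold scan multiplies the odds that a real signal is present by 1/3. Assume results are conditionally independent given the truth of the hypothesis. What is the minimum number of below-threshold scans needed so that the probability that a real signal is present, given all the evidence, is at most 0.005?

Prior odds: 0.715 ÷ 0.285 = 143/57.
Likelihood ratio per below-threshold scan = 1/3.
Target odds: 0.005 ÷ 0.995 = 1/199.
Need (143/57) × (1/3)ⁿ ≤ 1/199, i.e. (1/3)ⁿ ≤ 57/28457.
(1/3)⁵ = 1/243 is still above 57/28457 but (1/3)⁶ = 1/729 is at or below it, so n = 6.

6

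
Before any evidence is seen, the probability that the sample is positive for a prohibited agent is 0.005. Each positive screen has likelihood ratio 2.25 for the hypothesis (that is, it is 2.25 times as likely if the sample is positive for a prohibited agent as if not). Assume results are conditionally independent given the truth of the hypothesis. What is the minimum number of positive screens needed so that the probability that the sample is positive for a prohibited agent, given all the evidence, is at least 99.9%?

16

Prior odds: 0.005 ÷ 0.995 = 1/199.
Likelihood ratio per positive screen = 2.25.
Target posterior odds = 0.999/0.001 = 999.
Need (1/199) × 2.25ⁿ ≥ 999, i.e. 2.25ⁿ ≥ 198801.
2.25¹⁵ ≈191751 falls short of 198801 but 2.25¹⁶ ≈431440 reaches it, so n = 16.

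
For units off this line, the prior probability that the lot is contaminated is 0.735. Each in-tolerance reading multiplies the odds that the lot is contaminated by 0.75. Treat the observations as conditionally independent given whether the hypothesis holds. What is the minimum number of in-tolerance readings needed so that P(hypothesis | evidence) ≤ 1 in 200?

22

Prior odds: 0.735 ÷ 0.265 = 147/53.
Likelihood ratio per in-tolerance reading = 0.75.
Target posterior odds = 0.005/0.995 = 1/199.
Require 0.75ⁿ ≤ 1/199 ÷ (147/53) = 53/29253.
0.75²¹ ≈0.00237841 is still above 53/29253 but 0.75²² ≈0.00178381 is at or below it, so n = 22.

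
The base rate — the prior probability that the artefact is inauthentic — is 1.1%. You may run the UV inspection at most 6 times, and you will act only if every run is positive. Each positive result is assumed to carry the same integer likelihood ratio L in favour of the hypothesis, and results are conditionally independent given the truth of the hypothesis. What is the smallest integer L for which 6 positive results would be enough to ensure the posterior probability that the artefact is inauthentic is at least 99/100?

Prior odds = 0.011/0.989 = 11/989.
Target odds = 0.99/0.01 = 99.
Need L⁶ ≥ 99 ÷ (11/989) = 8901.
4⁶ = 4096 < 8901 ≤ 15625 = 5⁶, so L = 5.

5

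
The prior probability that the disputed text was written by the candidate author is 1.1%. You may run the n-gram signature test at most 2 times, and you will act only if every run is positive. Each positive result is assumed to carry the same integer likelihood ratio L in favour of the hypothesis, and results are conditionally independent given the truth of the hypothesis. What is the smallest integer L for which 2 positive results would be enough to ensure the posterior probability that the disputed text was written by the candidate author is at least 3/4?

Prior odds = 0.011/0.989 = 11/989.
Target odds = 0.75/0.25 = 3.
Need L² ≥ 3 ÷ (11/989) = 2967/11.
16² = 256 < 2967/11 ≤ 289 = 17², so L = 17.

17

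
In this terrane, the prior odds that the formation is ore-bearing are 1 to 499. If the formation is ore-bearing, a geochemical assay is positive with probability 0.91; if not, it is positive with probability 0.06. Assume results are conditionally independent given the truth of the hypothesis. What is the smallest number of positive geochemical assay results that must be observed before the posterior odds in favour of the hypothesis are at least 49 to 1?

Prior odds = 1/499.
Likelihood ratio of a positive = 0.91/0.06 = 91/6.
Target odds = 49.
Need (1/499) × (91/6)ⁿ ≥ 49, i.e. (91/6)ⁿ ≥ 24451.
(91/6)³ = 753571/216 falls short of 24451 but (91/6)⁴ = 68574961/1296 reaches it, so n = 4.

4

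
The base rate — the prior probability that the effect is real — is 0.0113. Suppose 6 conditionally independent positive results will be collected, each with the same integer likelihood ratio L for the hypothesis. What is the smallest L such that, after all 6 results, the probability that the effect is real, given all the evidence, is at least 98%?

Prior odds = 0.0113/0.9887 = 113/9887.
Target odds = 0.98/0.02 = 49.
Need L⁶ ≥ 49 ÷ (113/9887) = 484463/113.
4⁶ = 4096 < 484463/113 ≤ 15625 = 5⁶, so L = 5.

5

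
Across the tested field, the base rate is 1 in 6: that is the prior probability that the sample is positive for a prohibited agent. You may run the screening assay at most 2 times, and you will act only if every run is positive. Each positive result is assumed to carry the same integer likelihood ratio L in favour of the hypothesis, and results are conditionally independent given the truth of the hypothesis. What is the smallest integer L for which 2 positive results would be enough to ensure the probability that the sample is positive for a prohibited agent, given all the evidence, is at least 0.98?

16

Prior odds = (1/6)/(5/6) = 0.2.
Target odds = 0.98/0.02 = 49.
Need L² ≥ 49 ÷ 0.2 = 245.
15² = 225 < 245 ≤ 256 = 16², so L = 16.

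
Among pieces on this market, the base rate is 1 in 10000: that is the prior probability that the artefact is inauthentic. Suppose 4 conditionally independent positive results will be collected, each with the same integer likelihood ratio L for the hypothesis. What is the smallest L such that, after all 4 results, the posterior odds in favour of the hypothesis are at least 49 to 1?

Prior odds = 0.0001/0.9999 = 1/9999.
Target odds = 49.
Need L⁴ ≥ 49 ÷ (1/9999) = 489951.
26⁴ = 456976 < 489951 ≤ 531441 = 27⁴, so L = 27.

27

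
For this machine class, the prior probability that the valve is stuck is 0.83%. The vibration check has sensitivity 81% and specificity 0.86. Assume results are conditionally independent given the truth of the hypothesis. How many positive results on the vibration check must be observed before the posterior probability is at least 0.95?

Prior odds = 0.0083/0.9917 = 83/9917.
False-positive rate = 1 − 0.86 = 0.14; likelihood ratio of a positive = 0.81/0.14 = 81/14.
Target posterior odds = 0.95/0.05 = 19.
Need (83/9917) × (81/14)ⁿ ≥ 19, i.e. (81/14)ⁿ ≥ 188423/83.
(81/14)⁴ = 43046721/38416 falls short of 188423/83 but (81/14)⁵ ≈6483.13 reaches it, so n = 5.

5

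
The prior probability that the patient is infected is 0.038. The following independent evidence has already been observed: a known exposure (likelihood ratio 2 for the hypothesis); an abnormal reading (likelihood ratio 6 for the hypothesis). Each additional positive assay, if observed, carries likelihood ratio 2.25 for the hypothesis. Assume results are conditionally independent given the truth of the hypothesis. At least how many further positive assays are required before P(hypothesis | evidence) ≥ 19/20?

5

Prior odds = 0.038/0.962 = 19/481.
Combined Bayes factor of the evidence already in hand = 2 × 6 = 12.
Odds after that evidence = (19/481) × 12 = 228/481.
Target odds = 0.95/0.05 = 19.
Need 2.25ⁿ ≥ 19 ÷ (228/481) = 481/12.
2.25⁴ = 25.62890625 falls short of 481/12 but 2.25⁵ = 59049/1024 reaches it, so n = 5.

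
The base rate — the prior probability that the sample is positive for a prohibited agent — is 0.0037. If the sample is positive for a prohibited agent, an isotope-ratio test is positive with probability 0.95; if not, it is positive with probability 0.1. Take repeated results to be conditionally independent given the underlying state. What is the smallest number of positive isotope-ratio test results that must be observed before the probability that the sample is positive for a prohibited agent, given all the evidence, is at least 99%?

5

Prior odds = 0.0037/0.9963 = 37/9963.
Likelihood ratio of a positive = 0.95/0.1 = 9.5.
Target odds: 0.99 ÷ 0.01 = 99.
Need (37/9963) × 9.5ⁿ ≥ 99, i.e. 9.5ⁿ ≥ 986337/37.
9.5⁴ = 8145.0625 falls short of 986337/37 but 9.5⁵ = 77378.09375 reaches it, so n = 5.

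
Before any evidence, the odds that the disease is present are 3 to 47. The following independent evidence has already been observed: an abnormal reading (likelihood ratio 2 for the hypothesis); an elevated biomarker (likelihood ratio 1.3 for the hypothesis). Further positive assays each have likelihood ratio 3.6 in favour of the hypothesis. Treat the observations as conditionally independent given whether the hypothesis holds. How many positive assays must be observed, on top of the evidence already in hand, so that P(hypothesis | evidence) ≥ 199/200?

6

Prior odds = 3/47.
Combined Bayes factor of the evidence already in hand = 2 × 1.3 = 2.6.
Odds after that evidence = (3/47) × 2.6 = 39/235.
Target odds = 0.995/0.005 = 199.
Need 3.6ⁿ ≥ 199 ÷ (39/235) = 46765/39.
3.6⁵ = 604.66176 falls short of 46765/39 but 3.6⁶ = 34012224/15625 reaches it, so n = 6.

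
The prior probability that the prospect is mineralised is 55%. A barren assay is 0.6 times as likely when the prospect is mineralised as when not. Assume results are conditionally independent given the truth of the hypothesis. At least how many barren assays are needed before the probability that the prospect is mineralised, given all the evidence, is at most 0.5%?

Prior odds: 0.55 ÷ 0.45 = 11/9.
Likelihood ratio per barren assay = 0.6.
Target posterior odds = 0.005/0.995 = 1/199.
Require 0.6ⁿ ≤ 1/199 ÷ (11/9) = 9/2189.
0.6¹⁰ = 59049/9765625 is still above 9/2189 but 0.6¹¹ = 177147/48828125 is at or below it, so n = 11.

11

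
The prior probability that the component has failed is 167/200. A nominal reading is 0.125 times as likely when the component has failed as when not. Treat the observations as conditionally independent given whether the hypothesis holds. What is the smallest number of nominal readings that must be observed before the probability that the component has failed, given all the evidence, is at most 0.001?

5

Prior odds = 0.835/0.165 = 167/33.
Likelihood ratio per nominal reading = 0.125.
Target posterior odds = 0.001/0.999 = 1/999.
Need (167/33) × 0.125ⁿ ≤ 1/999, i.e. 0.125ⁿ ≤ 11/55611.
0.125⁴ = 1/4096 is still above 11/55611 but 0.125⁵ = 1/32768 is at or below it, so n = 5.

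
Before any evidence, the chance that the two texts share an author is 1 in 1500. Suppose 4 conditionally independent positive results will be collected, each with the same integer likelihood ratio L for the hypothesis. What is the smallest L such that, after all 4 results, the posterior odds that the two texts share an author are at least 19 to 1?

13

Prior odds = (1/1500)/(1499/1500) = 1/1499.
Target odds = 19.
Need L⁴ ≥ 19 ÷ (1/1499) = 28481.
12⁴ = 20736 < 28481 ≤ 28561 = 13⁴, so L = 13.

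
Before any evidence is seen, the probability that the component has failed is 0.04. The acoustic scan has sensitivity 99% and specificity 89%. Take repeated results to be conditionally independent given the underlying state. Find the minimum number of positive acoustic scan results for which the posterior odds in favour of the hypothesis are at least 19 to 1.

3

Prior odds: 0.04 ÷ 0.96 = 1/24.
False-positive rate = 1 − 0.89 = 0.11; likelihood ratio of a positive = 0.99/0.11 = 9.
Target odds = 19.
Need (1/24) × 9ⁿ ≥ 19, i.e. 9ⁿ ≥ 456.
9² = 81 falls short of 456 but 9³ = 729 reaches it, so n = 3.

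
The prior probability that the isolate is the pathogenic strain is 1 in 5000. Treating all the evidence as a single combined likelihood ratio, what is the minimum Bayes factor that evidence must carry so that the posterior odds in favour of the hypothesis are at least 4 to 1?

Prior odds = 0.0002/0.9998 = 1/4999.
Target odds = 4.
Required Bayes factor = 4 ÷ (1/4999) = 19996.

19996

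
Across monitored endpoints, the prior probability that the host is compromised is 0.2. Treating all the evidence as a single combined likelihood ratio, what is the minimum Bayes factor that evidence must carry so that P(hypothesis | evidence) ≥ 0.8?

Prior odds = 0.2/0.8 = 0.25.
Target odds = 0.8/0.2 = 4.
Required Bayes factor = 4 ÷ 0.25 = 16.

16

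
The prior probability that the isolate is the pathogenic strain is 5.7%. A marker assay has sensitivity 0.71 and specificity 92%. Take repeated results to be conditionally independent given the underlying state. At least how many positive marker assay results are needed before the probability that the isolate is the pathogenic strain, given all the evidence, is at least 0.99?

Prior odds: 0.057 ÷ 0.943 = 57/943.
False-positive rate = 1 − 0.92 = 0.08; likelihood ratio of a positive = 0.71/0.08 = 8.875.
Target posterior odds = 0.99/0.01 = 99.
Require 8.875ⁿ ≥ 99 ÷ (57/943) = 31119/19.
8.875³ = 357911/512 falls short of 31119/19 but 8.875⁴ = 25411681/4096 reaches it, so n = 4.

4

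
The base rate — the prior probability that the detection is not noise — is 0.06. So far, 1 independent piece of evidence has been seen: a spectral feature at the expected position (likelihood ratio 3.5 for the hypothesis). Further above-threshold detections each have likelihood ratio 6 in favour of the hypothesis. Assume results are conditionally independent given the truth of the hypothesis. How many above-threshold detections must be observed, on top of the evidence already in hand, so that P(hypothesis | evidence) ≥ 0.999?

Prior odds = 0.06/0.94 = 3/47.
Bayes factor of the evidence already in hand = 3.5.
Odds after that evidence = (3/47) × 3.5 = 21/94.
Target odds = 0.999/0.001 = 999.
Need 6ⁿ ≥ 999 ÷ (21/94) = 31302/7.
6⁴ = 1296 falls short of 31302/7 but 6⁵ = 7776 reaches it, so n = 5.

5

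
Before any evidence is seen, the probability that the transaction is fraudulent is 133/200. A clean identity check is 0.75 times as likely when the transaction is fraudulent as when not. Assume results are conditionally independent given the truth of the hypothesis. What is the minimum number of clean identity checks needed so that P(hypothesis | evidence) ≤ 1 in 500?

Prior odds = 0.665/0.335 = 133/67.
Likelihood ratio per clean identity check = 0.75.
Target posterior odds = 0.002/0.998 = 1/499.
Need (133/67) × 0.75ⁿ ≤ 1/499, i.e. 0.75ⁿ ≤ 67/66367.
0.75²³ ≈0.00133786 is still above 67/66367 but 0.75²⁴ ≈0.00100339 is at or below it, so n = 24.

24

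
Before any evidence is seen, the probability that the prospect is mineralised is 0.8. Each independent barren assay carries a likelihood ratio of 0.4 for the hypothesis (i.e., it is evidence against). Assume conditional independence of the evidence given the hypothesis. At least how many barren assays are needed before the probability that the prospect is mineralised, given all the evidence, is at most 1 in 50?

6

Prior odds: 0.8 ÷ 0.2 = 4.
Likelihood ratio per barren assay = 0.4.
Target posterior odds = 0.02/0.98 = 1/49.
Require 0.4ⁿ ≤ 1/49 ÷ 4 = 1/196.
0.4⁵ = 0.01024 is still above 1/196 but 0.4⁶ = 64/15625 is at or below it, so n = 6.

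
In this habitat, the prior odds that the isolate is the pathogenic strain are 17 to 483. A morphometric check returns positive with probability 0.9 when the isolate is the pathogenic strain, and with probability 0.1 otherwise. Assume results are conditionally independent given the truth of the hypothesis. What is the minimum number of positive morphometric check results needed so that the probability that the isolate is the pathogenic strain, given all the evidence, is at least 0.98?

Prior odds = 17/483.
Likelihood ratio of a positive result = 0.9/0.1 = 9.
Target odds: 0.98 ÷ 0.02 = 49.
Require 9ⁿ ≥ 49 ÷ (17/483) = 23667/17.
9³ = 729 falls short of 23667/17 but 9⁴ = 6561 reaches it, so n = 4.

4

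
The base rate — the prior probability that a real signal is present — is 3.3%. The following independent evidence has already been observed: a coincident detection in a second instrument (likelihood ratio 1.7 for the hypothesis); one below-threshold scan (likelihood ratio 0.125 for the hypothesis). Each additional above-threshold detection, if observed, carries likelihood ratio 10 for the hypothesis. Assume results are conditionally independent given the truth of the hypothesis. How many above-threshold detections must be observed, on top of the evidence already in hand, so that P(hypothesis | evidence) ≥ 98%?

4

Prior odds = 0.033/0.967 = 33/967.
Combined Bayes factor of the evidence already in hand = 1.7 × 0.125 = 0.2125.
Odds after that evidence = (33/967) × 0.2125 = 561/77360.
Target odds = 0.98/0.02 = 49.
Need 10ⁿ ≥ 49 ÷ (561/77360) = 3790640/561.
10³ = 1000 falls short of 3790640/561 but 10⁴ = 10000 reaches it, so n = 4.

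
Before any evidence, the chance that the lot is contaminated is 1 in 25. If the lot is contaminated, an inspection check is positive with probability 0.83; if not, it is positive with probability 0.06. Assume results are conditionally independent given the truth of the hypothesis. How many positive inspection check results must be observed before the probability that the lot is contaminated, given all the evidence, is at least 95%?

3

Prior odds = 0.04/0.96 = 1/24.
Likelihood ratio of a positive = 0.83/0.06 = 83/6.
Target odds: 0.95 ÷ 0.05 = 19.
Require (83/6)ⁿ ≥ 19 ÷ (1/24) = 456.
(83/6)² = 6889/36 falls short of 456 but (83/6)³ = 571787/216 reaches it, so n = 3.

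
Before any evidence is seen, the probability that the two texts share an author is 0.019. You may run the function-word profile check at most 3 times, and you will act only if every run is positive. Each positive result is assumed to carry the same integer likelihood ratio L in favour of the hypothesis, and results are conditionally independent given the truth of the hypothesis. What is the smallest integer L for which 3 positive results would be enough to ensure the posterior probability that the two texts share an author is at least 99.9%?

Prior odds = 0.019/0.981 = 19/981.
Target odds = 0.999/0.001 = 999.
Need L³ ≥ 999 ÷ (19/981) = 980019/19.
37³ = 50653 < 980019/19 ≤ 54872 = 38³, so L = 38.

38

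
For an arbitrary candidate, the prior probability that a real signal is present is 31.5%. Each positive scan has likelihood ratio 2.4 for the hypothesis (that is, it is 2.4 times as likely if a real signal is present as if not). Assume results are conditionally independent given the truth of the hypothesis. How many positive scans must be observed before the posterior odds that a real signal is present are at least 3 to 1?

Prior odds = 0.315/0.685 = 63/137.
Likelihood ratio per positive scan = 2.4.
Target odds = 3.
Require 2.4ⁿ ≥ 3 ÷ (63/137) = 137/21.
2.4² = 5.76 falls short of 137/21 but 2.4³ = 13.824 reaches it, so n = 3.

3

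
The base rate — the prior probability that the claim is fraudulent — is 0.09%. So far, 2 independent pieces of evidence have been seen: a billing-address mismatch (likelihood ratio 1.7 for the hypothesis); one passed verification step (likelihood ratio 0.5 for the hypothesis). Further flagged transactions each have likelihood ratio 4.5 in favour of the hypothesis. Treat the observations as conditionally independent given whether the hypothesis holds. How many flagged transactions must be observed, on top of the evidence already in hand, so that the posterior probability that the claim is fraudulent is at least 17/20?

Prior odds = 0.0009/0.9991 = 9/9991.
Combined Bayes factor of the evidence already in hand = 1.7 × 0.5 = 0.85.
Odds after that evidence = (9/9991) × 0.85 = 153/199820.
Target odds = 0.85/0.15 = 17/3.
Need 4.5ⁿ ≥ 17/3 ÷ (153/199820) = 199820/27.
4.5⁵ = 1845.28125 falls short of 199820/27 but 4.5⁶ = 8303.765625 reaches it, so n = 6.

6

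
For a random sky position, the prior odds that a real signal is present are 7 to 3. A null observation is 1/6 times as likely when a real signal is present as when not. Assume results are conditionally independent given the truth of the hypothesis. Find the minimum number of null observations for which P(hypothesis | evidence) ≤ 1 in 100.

Prior odds = 7/3.
Likelihood ratio per null observation = 1/6.
Target odds: 0.01 ÷ 0.99 = 1/99.
Require (1/6)ⁿ ≤ 1/99 ÷ (7/3) = 1/231.
(1/6)³ = 1/216 is still above 1/231 but (1/6)⁴ = 1/1296 is at or below it, so n = 4.

4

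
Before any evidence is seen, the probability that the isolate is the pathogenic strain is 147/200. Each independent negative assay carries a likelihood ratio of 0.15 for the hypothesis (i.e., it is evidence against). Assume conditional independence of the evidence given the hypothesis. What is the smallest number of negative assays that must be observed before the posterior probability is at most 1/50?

3

Prior odds = 0.735/0.265 = 147/53.
Likelihood ratio per negative assay = 0.15.
Target posterior odds = 0.02/0.98 = 1/49.
Require 0.15ⁿ ≤ 1/49 ÷ (147/53) = 53/7203.
0.15² = 0.0225 is still above 53/7203 but 0.15³ = 0.003375 is at or below it, so n = 3.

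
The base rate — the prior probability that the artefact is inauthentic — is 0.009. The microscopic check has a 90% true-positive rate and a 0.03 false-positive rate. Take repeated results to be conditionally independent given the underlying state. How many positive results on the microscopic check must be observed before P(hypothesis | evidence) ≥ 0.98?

3

Prior odds: 0.009 ÷ 0.991 = 9/991.
Likelihood ratio of a positive result = 0.9/0.03 = 30.
Target posterior odds = 0.98/0.02 = 49.
Need (9/991) × 30ⁿ ≥ 49, i.e. 30ⁿ ≥ 48559/9.
30² = 900 falls short of 48559/9 but 30³ = 27000 reaches it, so n = 3.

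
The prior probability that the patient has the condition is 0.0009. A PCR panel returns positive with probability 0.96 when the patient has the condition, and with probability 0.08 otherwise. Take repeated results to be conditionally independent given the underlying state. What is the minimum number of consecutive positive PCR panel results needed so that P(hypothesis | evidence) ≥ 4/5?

4

Prior odds: 0.0009 ÷ 0.9991 = 9/9991.
Likelihood ratio of a positive result = 0.96/0.08 = 12.
Target posterior odds = 0.8/0.2 = 4.
Require 12ⁿ ≥ 4 ÷ (9/9991) = 39964/9.
12³ = 1728 falls short of 39964/9 but 12⁴ = 20736 reaches it, so n = 4.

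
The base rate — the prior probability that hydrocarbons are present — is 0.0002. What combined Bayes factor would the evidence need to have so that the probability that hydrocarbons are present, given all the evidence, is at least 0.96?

Prior odds = 0.0002/0.9998 = 1/4999.
Target odds = 0.96/0.04 = 24.
Required Bayes factor = 24 ÷ (1/4999) = 119976.

119976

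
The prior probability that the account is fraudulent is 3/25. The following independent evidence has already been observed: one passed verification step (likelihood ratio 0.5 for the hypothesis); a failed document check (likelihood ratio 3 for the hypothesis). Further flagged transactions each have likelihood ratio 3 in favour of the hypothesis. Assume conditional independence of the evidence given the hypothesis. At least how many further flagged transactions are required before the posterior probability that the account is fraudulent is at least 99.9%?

Prior odds = 0.12/0.88 = 3/22.
Combined Bayes factor of the evidence already in hand = 0.5 × 3 = 1.5.
Odds after that evidence = (3/22) × 1.5 = 9/44.
Target odds = 0.999/0.001 = 999.
Need 3ⁿ ≥ 999 ÷ (9/44) = 4884.
3⁷ = 2187 falls short of 4884 but 3⁸ = 6561 reaches it, so n = 8.

8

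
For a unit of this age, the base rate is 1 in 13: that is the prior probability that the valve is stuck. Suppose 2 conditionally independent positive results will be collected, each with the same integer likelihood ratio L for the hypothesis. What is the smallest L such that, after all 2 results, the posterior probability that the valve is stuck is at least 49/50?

25

Prior odds = (1/13)/(12/13) = 1/12.
Target odds = 0.98/0.02 = 49.
Need L² ≥ 49 ÷ (1/12) = 588.
24² = 576 < 588 ≤ 625 = 25², so L = 25.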